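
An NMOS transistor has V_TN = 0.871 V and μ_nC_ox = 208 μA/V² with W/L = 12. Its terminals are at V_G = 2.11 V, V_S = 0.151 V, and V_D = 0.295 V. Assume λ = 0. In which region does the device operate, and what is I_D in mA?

V_GS = V_G − V_S = 2.11 − 0.151 = 1.96 V; V_DS = V_D − V_S = 0.295 − 0.151 = 0.144 V.
k_n = μ_nC_ox · (W/L) = 2.496 mA/V².
V_ov = V_GS − V_TN = 1.96 − 0.871 = 1.09 V.
Since V_DS = 0.144 V < V_ov = 1.09 V, the device is in the triode region.
I_D = k_n [V_ov · V_DS − ½ V_DS²] = 2.496 × [1.09 × 0.144 − 0.5 × 0.144²] = 0.365 mA.

Triode; I_D = 0.365 mA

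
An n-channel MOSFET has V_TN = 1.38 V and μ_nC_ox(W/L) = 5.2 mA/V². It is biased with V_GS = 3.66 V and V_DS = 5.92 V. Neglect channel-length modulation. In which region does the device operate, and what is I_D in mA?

Saturation; I_D = 13.5 mA

V_ov = V_GS − V_TN = 3.66 − 1.38 = 2.28 V.
Since V_DS = 5.92 V ≥ V_ov = 2.28 V, the device is in saturation.
I_D = ½ k_n V_ov² = 0.5 × 5.2 × 2.28² = 13.5 mA.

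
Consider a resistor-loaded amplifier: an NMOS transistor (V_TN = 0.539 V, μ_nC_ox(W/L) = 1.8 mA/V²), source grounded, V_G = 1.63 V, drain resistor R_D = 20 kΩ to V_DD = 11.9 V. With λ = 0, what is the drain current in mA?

I_D = 0.577 mA

V_GS = V_G = 1.63 V, so V_ov = 1.63 − 0.539 = 1.09 V.
Assume saturation: I_D = ½ k_n V_ov² = 0.5 × 1.8 × 1.09² = 1.07 mA, giving V_DS = V_DD − I_D R_D = 11.9 − 1.07 × 20 = -9.53 V.
But -9.53 V < V_ov = 1.09 V, so the device is actually in triode.
In triode I_D = k_n[V_ov V_DS − ½ V_DS²] and I_D = (V_DD − V_DS)/R_D. Equating: 18 V_DS² − 40.28 V_DS + 11.9 = 0, giving V_DS = 0.35 V (the root below V_ov).
I_D = (11.9 − 0.35) / 20 = 0.577 mA.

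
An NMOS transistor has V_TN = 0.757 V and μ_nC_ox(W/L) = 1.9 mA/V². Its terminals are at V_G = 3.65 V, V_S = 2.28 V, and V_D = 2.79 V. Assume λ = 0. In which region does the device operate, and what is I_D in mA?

V_GS = V_G − V_S = 3.65 − 2.28 = 1.37 V; V_DS = V_D − V_S = 2.79 − 2.28 = 0.51 V.
V_ov = V_GS − V_TN = 1.37 − 0.757 = 0.613 V.
Since V_DS = 0.51 V < V_ov = 0.613 V, the device is in the triode region.
I_D = k_n [V_ov · V_DS − ½ V_DS²] = 1.9 × [0.613 × 0.51 − 0.5 × 0.51²] = 0.347 mA.

Triode; I_D = 0.347 mA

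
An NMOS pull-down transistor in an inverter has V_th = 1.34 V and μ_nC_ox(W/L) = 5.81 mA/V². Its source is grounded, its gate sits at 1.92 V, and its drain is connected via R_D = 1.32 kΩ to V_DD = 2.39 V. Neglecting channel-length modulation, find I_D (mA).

I_D = 0.977 mA

V_GS = V_G = 1.92 V, so V_ov = 1.92 − 1.34 = 0.58 V.
Assume saturation: I_D = ½ k_n V_ov² = 0.5 × 5.81 × 0.58² = 0.977 mA, giving V_DS = V_DD − I_D R_D = 2.39 − 0.977 × 1.32 = 1.1 V.
V_DS = 1.1 V ≥ V_ov = 0.58 V, confirming saturation.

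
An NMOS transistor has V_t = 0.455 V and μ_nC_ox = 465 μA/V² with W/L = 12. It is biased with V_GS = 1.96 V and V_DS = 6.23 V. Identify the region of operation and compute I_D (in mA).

Saturation; I_D = 6.32 mA

k_n = μ_nC_ox · (W/L) = 5.58 mA/V².
V_ov = V_GS − V_t = 1.96 − 0.455 = 1.5 V.
Since V_DS = 6.23 V ≥ V_ov = 1.5 V, the device is in saturation.
I_D = ½ k_n V_ov² = 0.5 × 5.58 × 1.5² = 6.32 mA.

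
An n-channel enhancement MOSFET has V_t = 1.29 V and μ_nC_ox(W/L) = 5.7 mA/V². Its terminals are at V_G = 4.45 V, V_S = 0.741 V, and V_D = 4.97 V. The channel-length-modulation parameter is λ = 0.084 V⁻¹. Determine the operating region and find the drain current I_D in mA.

Saturation; I_D = 22.6 mA

V_GS = V_G − V_S = 4.45 − 0.741 = 3.71 V; V_DS = V_D − V_S = 4.97 − 0.741 = 4.23 V.
V_ov = V_GS − V_t = 3.71 − 1.29 = 2.42 V.
Since V_DS = 4.23 V ≥ V_ov = 2.42 V, the device is in saturation.
I_D = ½ k_n V_ov² (1 + λ V_DS) = 0.5 × 5.7 × 2.42² × (1 + 0.084 × 4.23) = 22.6 mA.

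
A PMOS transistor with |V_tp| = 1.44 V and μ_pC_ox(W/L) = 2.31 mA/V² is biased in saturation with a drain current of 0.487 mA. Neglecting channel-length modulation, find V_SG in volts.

V_SG = 2.09 V

In saturation I_D = ½ k_p (V_SG − |V_tp|)², so V_SG − |V_tp| = √(2 I_D / k_p) = √(2 × 0.487 / 2.31) = 0.649 V.
V_SG = 1.44 + 0.649 = 2.09 V.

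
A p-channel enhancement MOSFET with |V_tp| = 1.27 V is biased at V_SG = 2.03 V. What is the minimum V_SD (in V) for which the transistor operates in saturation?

V_SD,sat = 0.760 V

The boundary between triode and saturation is V_SD = V_SG − |V_tp| = V_ov.
V_ov = 2.03 − 1.27 = 0.76 V.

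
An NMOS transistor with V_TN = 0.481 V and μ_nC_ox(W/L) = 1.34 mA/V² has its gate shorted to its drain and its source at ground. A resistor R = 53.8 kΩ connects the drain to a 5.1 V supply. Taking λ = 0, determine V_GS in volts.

With gate tied to drain, V_GS = V_DS ≥ V_GS − V_TN, so the device is in saturation.
KCL at the drain: ½ k_n (V_GS − V_TN)² = (V_DD − V_GS)/R.
Let x = V_GS − 0.481. Then 36 x² + x − 4.619 = 0, giving x = 0.344 V (positive root), so V_GS = 0.825 V.
I_D = (V_DD − V_GS)/R = (5.1 − 0.825) / 53.8 = 0.0795 mA.

V_GS = 0.825 V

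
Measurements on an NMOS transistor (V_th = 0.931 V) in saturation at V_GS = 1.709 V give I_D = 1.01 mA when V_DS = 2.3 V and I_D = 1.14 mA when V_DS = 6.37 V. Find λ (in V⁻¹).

With V_GS fixed, I_D ∝ (1 + λ V_DS) in saturation, so I_D2/I_D1 = (1 + λ V_DS2)/(1 + λ V_DS1).
1.14/1.01 = 1.129 = (1 + 6.37 λ)/(1 + 2.3 λ).
Solving: λ (I_D1 V_DS2 − I_D2 V_DS1) = I_D2 − I_D1, so λ = (1.14 − 1.01) / (1.01 × 6.37 − 1.14 × 2.3) = 0.13 / 3.81 = 0.0341 V⁻¹.

λ = 0.0341 V⁻¹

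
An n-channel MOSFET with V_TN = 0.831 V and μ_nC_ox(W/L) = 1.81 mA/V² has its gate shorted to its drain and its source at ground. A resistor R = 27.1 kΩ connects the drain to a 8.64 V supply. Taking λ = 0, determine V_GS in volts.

With gate tied to drain, V_GS = V_DS ≥ V_GS − V_TN, so the device is in saturation.
KCL at the drain: ½ k_n (V_GS − V_TN)² = (V_DD − V_GS)/R.
Let x = V_GS − 0.831. Then 24.5 x² + x − 7.809 = 0, giving x = 0.544 V (positive root), so V_GS = 1.38 V.
I_D = (V_DD − V_GS)/R = (8.64 − 1.38) / 27.1 = 0.268 mA.

V_GS = 1.38 V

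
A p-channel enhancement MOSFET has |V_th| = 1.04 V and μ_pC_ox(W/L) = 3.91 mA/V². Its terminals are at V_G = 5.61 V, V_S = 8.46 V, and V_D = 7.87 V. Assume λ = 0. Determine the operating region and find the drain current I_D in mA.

V_SG = V_S − V_G = 8.46 − 5.61 = 2.85 V; V_SD = V_S − V_D = 8.46 − 7.87 = 0.59 V.
V_ov = V_SG − |V_th| = 2.85 − 1.04 = 1.81 V.
Since V_SD = 0.59 V < V_ov = 1.81 V, the device is in the triode region.
I_D = k_p [V_ov · V_SD − ½ V_SD²] = 3.91 × [1.81 × 0.59 − 0.5 × 0.59²] = 3.49 mA.

Triode; I_D = 3.49 mA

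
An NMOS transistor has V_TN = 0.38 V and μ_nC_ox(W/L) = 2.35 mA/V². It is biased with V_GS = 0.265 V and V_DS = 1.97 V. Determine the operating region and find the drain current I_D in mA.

V_GS = 0.265 V < V_TN = 0.38 V, so the transistor is in cutoff.

Cutoff; I_D = 0 mA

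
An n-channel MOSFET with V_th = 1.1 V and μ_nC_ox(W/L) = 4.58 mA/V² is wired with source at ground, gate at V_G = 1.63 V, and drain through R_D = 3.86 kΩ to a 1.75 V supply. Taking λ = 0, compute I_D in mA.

V_GS = V_G = 1.63 V, so V_ov = 1.63 − 1.1 = 0.53 V.
Assume saturation: I_D = ½ k_n V_ov² = 0.5 × 4.58 × 0.53² = 0.643 mA, giving V_DS = V_DD − I_D R_D = 1.75 − 0.643 × 3.86 = -0.733 V.
But -0.733 V < V_ov = 0.53 V, so the device is actually in triode.
In triode I_D = k_n[V_ov V_DS − ½ V_DS²] and I_D = (V_DD − V_DS)/R_D. Equating: 8.84 V_DS² − 10.37 V_DS + 1.75 = 0, giving V_DS = 0.204 V (the root below V_ov).
I_D = (1.75 − 0.204) / 3.86 = 0.4 mA.

I_D = 0.400 mA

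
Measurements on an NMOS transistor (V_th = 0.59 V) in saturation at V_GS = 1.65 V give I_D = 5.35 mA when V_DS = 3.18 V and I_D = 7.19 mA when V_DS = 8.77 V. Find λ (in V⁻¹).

With V_GS fixed, I_D ∝ (1 + λ V_DS) in saturation, so I_D2/I_D1 = (1 + λ V_DS2)/(1 + λ V_DS1).
7.19/5.35 = 1.344 = (1 + 8.77 λ)/(1 + 3.18 λ).
Solving: λ (I_D1 V_DS2 − I_D2 V_DS1) = I_D2 − I_D1, so λ = (7.19 − 5.35) / (5.35 × 8.77 − 7.19 × 3.18) = 1.84 / 24.1 = 0.0765 V⁻¹.

λ = 0.0765 V⁻¹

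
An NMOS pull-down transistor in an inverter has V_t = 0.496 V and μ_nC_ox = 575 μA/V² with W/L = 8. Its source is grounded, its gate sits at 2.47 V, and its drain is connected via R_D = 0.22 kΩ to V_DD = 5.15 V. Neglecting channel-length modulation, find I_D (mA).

I_D = 8.96 mA

V_GS = V_G = 2.47 V, so V_ov = 2.47 − 0.496 = 1.97 V.
k_n = μ_nC_ox · (W/L) = 4.6 mA/V².
Assume saturation: I_D = ½ k_n V_ov² = 0.5 × 4.6 × 1.97² = 8.96 mA, giving V_DS = V_DD − I_D R_D = 5.15 − 8.96 × 0.22 = 3.18 V.
V_DS = 3.18 V ≥ V_ov = 1.97 V, confirming saturation.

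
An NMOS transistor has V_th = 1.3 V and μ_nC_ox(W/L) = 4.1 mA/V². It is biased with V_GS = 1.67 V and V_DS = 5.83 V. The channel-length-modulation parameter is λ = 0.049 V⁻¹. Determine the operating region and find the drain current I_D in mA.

V_ov = V_GS − V_th = 1.67 − 1.3 = 0.37 V.
Since V_DS = 5.83 V ≥ V_ov = 0.37 V, the device is in saturation.
I_D = ½ k_n V_ov² (1 + λ V_DS) = 0.5 × 4.1 × 0.37² × (1 + 0.049 × 5.83) = 0.361 mA.

Saturation; I_D = 0.361 mA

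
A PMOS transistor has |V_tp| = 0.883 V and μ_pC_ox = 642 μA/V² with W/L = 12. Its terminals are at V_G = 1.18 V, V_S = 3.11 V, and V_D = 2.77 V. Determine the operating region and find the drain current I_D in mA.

Triode; I_D = 2.30 mA

V_SG = V_S − V_G = 3.11 − 1.18 = 1.93 V; V_SD = V_S − V_D = 3.11 − 2.77 = 0.34 V.
k_p = μ_pC_ox · (W/L) = 7.704 mA/V².
V_ov = V_SG − |V_tp| = 1.93 − 0.883 = 1.05 V.
Since V_SD = 0.34 V < V_ov = 1.05 V, the device is in the triode region.
I_D = k_p [V_ov · V_SD − ½ V_SD²] = 7.704 × [1.05 × 0.34 − 0.5 × 0.34²] = 2.3 mA.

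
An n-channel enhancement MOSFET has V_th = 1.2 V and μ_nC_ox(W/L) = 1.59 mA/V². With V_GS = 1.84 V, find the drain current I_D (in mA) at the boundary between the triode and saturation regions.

At the boundary V_DS = V_ov = V_GS − V_th = 1.84 − 1.2 = 0.64 V.
I_D = ½ k_n V_ov² = 0.5 × 1.59 × 0.64² = 0.326 mA.

I_D = 0.326 mA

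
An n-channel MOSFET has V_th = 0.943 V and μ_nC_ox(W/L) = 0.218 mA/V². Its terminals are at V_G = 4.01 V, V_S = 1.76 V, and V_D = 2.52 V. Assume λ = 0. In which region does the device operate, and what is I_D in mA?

V_GS = V_G − V_S = 4.01 − 1.76 = 2.25 V; V_DS = V_D − V_S = 2.52 − 1.76 = 0.76 V.
V_ov = V_GS − V_th = 2.25 − 0.943 = 1.31 V.
Since V_DS = 0.76 V < V_ov = 1.31 V, the device is in the triode region.
I_D = k_n [V_ov · V_DS − ½ V_DS²] = 0.218 × [1.31 × 0.76 − 0.5 × 0.76²] = 0.154 mA.

Triode; I_D = 0.154 mA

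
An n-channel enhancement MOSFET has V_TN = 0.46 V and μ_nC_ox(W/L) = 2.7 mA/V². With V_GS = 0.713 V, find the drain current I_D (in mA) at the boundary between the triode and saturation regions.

At the boundary V_DS = V_ov = V_GS − V_TN = 0.713 − 0.46 = 0.253 V.
I_D = ½ k_n V_ov² = 0.5 × 2.7 × 0.253² = 0.0864 mA.

I_D = 0.0864 mA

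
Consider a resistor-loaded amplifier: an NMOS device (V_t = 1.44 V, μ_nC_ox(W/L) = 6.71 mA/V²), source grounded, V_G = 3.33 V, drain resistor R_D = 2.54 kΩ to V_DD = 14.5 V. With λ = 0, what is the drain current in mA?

V_GS = V_G = 3.33 V, so V_ov = 3.33 − 1.44 = 1.89 V.
Assume saturation: I_D = ½ k_n V_ov² = 0.5 × 6.71 × 1.89² = 12 mA, giving V_DS = V_DD − I_D R_D = 14.5 − 12 × 2.54 = -15.9 V.
But -15.9 V < V_ov = 1.89 V, so the device is actually in triode.
In triode I_D = k_n[V_ov V_DS − ½ V_DS²] and I_D = (V_DD − V_DS)/R_D. Equating: 8.52 V_DS² − 33.21 V_DS + 14.5 = 0, giving V_DS = 0.501 V (the root below V_ov).
I_D = (14.5 − 0.501) / 2.54 = 5.51 mA.

I_D = 5.51 mA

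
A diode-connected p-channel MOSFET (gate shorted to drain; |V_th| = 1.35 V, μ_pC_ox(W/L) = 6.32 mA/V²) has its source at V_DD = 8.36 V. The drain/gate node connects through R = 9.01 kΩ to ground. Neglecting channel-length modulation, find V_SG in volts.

With gate tied to drain, V_SG = V_SD ≥ V_SG − |V_th|, so the device is in saturation.
KCL at the drain: ½ k_p (V_SG − |V_th|)² = (V_DD − V_SG)/R.
Let x = V_SG − 1.35. Then 28.5 x² + x − 7.01 = 0, giving x = 0.479 V (positive root), so V_SG = 1.83 V.
I_D = (V_DD − V_SG)/R = (8.36 − 1.83) / 9.01 = 0.725 mA.

V_SG = 1.83 V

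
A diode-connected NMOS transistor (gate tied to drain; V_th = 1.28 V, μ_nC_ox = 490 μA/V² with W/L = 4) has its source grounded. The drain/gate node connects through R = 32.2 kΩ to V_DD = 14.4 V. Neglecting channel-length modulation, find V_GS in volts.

With gate tied to drain, V_GS = V_DS ≥ V_GS − V_th, so the device is in saturation.
k_n = μ_nC_ox · (W/L) = 1.96 mA/V².
KCL at the drain: ½ k_n (V_GS − V_th)² = (V_DD − V_GS)/R.
Let x = V_GS − 1.28. Then 31.6 x² + x − 13.12 = 0, giving x = 0.629 V (positive root), so V_GS = 1.91 V.
I_D = (V_DD − V_GS)/R = (14.4 − 1.91) / 32.2 = 0.388 mA.

V_GS = 1.91 V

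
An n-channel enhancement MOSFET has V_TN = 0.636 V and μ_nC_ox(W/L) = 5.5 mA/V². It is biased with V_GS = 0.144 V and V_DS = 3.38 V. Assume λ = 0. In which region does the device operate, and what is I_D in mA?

Cutoff; I_D = 0 mA

V_GS = 0.144 V < V_TN = 0.636 V, so the transistor is in cutoff.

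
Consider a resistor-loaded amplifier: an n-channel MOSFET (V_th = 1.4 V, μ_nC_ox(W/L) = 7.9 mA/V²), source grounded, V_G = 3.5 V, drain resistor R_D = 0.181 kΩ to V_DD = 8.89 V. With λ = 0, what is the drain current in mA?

I_D = 17.4 mA

V_GS = V_G = 3.5 V, so V_ov = 3.5 − 1.4 = 2.1 V.
Assume saturation: I_D = ½ k_n V_ov² = 0.5 × 7.9 × 2.1² = 17.4 mA, giving V_DS = V_DD − I_D R_D = 8.89 − 17.4 × 0.181 = 5.74 V.
V_DS = 5.74 V ≥ V_ov = 2.1 V, confirming saturation.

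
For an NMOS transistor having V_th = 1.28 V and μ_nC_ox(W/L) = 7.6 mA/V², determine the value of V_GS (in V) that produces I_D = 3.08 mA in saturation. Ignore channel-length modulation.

In saturation I_D = ½ k_n (V_GS − V_th)², so V_GS − V_th = √(2 I_D / k_n) = √(2 × 3.08 / 7.6) = 0.9 V.
V_GS = 1.28 + 0.9 = 2.18 V.

V_GS = 2.18 V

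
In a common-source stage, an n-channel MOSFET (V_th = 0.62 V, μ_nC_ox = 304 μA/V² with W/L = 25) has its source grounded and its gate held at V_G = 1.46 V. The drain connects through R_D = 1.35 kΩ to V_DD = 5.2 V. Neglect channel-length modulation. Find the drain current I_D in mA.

V_GS = V_G = 1.46 V, so V_ov = 1.46 − 0.62 = 0.84 V.
k_n = μ_nC_ox · (W/L) = 7.6 mA/V².
Assume saturation: I_D = ½ k_n V_ov² = 0.5 × 7.6 × 0.84² = 2.68 mA, giving V_DS = V_DD − I_D R_D = 5.2 − 2.68 × 1.35 = 1.58 V.
V_DS = 1.58 V ≥ V_ov = 0.84 V, confirming saturation.

I_D = 2.68 mA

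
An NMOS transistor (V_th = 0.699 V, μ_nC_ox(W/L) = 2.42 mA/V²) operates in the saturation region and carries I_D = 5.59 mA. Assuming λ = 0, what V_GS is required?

V_GS = 2.85 V

In saturation I_D = ½ k_n (V_GS − V_th)², so V_GS − V_th = √(2 I_D / k_n) = √(2 × 5.59 / 2.42) = 2.15 V.
V_GS = 0.699 + 2.15 = 2.85 V.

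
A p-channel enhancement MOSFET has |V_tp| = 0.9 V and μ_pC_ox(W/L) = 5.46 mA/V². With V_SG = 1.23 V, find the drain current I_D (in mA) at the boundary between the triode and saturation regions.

I_D = 0.297 mA

At the boundary V_SD = V_ov = V_SG − |V_tp| = 1.23 − 0.9 = 0.33 V.
I_D = ½ k_p V_ov² = 0.5 × 5.46 × 0.33² = 0.297 mA.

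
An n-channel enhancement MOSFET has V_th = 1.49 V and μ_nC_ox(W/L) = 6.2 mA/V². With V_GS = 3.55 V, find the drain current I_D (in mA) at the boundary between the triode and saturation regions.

At the boundary V_DS = V_ov = V_GS − V_th = 3.55 − 1.49 = 2.06 V.
I_D = ½ k_n V_ov² = 0.5 × 6.2 × 2.06² = 13.2 mA.

I_D = 13.2 mA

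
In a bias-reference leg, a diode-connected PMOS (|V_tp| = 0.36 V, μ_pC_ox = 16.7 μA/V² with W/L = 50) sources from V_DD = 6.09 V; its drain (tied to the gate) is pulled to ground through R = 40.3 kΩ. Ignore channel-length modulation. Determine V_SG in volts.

V_SG = 0.915 V

With gate tied to drain, V_SG = V_SD ≥ V_SG − |V_tp|, so the device is in saturation.
k_p = μ_pC_ox · (W/L) = 0.835 mA/V².
KCL at the drain: ½ k_p (V_SG − |V_tp|)² = (V_DD − V_SG)/R.
Let x = V_SG − 0.36. Then 16.8 x² + x − 5.73 = 0, giving x = 0.555 V (positive root), so V_SG = 0.915 V.
I_D = (V_DD − V_SG)/R = (6.09 − 0.915) / 40.3 = 0.128 mA.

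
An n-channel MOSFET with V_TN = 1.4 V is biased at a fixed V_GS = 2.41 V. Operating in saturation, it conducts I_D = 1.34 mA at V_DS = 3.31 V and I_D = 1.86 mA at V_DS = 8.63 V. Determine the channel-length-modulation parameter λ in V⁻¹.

With V_GS fixed, I_D ∝ (1 + λ V_DS) in saturation, so I_D2/I_D1 = (1 + λ V_DS2)/(1 + λ V_DS1).
1.86/1.34 = 1.388 = (1 + 8.63 λ)/(1 + 3.31 λ).
Solving: λ (I_D1 V_DS2 − I_D2 V_DS1) = I_D2 − I_D1, so λ = (1.86 − 1.34) / (1.34 × 8.63 − 1.86 × 3.31) = 0.52 / 5.41 = 0.0962 V⁻¹.

λ = 0.0962 V⁻¹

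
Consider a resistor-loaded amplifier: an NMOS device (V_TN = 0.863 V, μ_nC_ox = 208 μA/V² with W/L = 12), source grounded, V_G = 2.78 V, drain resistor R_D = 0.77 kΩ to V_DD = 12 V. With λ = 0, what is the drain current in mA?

V_GS = V_G = 2.78 V, so V_ov = 2.78 − 0.863 = 1.92 V.
k_n = μ_nC_ox · (W/L) = 2.496 mA/V².
Assume saturation: I_D = ½ k_n V_ov² = 0.5 × 2.496 × 1.92² = 4.59 mA, giving V_DS = V_DD − I_D R_D = 12 − 4.59 × 0.77 = 8.47 V.
V_DS = 8.47 V ≥ V_ov = 1.92 V, confirming saturation.

I_D = 4.59 mA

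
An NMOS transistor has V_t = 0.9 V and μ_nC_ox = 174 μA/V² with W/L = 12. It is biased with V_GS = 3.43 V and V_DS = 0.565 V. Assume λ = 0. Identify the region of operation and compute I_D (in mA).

k_n = μ_nC_ox · (W/L) = 2.088 mA/V².
V_ov = V_GS − V_t = 3.43 − 0.9 = 2.53 V.
Since V_DS = 0.565 V < V_ov = 2.53 V, the device is in the triode region.
I_D = k_n [V_ov · V_DS − ½ V_DS²] = 2.088 × [2.53 × 0.565 − 0.5 × 0.565²] = 2.65 mA.

Triode; I_D = 2.65 mA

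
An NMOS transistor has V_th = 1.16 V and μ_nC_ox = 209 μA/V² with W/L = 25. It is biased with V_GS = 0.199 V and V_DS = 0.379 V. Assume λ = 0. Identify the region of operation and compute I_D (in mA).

V_GS = 0.199 V < V_th = 1.16 V, so the transistor is in cutoff.

Cutoff; I_D = 0 mA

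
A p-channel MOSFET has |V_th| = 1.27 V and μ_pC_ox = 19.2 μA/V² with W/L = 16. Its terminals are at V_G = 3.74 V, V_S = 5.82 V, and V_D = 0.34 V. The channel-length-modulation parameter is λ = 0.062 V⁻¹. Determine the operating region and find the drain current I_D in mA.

V_SG = V_S − V_G = 5.82 − 3.74 = 2.08 V; V_SD = V_S − V_D = 5.82 − 0.34 = 5.48 V.
k_p = μ_pC_ox · (W/L) = 0.3072 mA/V².
V_ov = V_SG − |V_th| = 2.08 − 1.27 = 0.81 V.
Since V_SD = 5.48 V ≥ V_ov = 0.81 V, the device is in saturation.
I_D = ½ k_p V_ov² (1 + λ V_SD) = 0.5 × 0.3072 × 0.81² × (1 + 0.062 × 5.48) = 0.135 mA.

Saturation; I_D = 0.135 mA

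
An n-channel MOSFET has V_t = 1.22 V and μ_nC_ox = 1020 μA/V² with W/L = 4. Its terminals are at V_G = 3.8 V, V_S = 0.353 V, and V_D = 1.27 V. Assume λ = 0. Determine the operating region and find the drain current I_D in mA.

Triode; I_D = 6.62 mA

V_GS = V_G − V_S = 3.8 − 0.353 = 3.45 V; V_DS = V_D − V_S = 1.27 − 0.353 = 0.917 V.
k_n = μ_nC_ox · (W/L) = 4.08 mA/V².
V_ov = V_GS − V_t = 3.45 − 1.22 = 2.23 V.
Since V_DS = 0.917 V < V_ov = 2.23 V, the device is in the triode region.
I_D = k_n [V_ov · V_DS − ½ V_DS²] = 4.08 × [2.23 × 0.917 − 0.5 × 0.917²] = 6.62 mA.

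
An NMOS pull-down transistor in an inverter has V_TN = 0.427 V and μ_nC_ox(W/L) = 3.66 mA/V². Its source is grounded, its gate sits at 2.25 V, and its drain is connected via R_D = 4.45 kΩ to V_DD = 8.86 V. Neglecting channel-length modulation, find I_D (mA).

I_D = 1.92 mA

V_GS = V_G = 2.25 V, so V_ov = 2.25 − 0.427 = 1.82 V.
Assume saturation: I_D = ½ k_n V_ov² = 0.5 × 3.66 × 1.82² = 6.08 mA, giving V_DS = V_DD − I_D R_D = 8.86 − 6.08 × 4.45 = -18.2 V.
But -18.2 V < V_ov = 1.82 V, so the device is actually in triode.
In triode I_D = k_n[V_ov V_DS − ½ V_DS²] and I_D = (V_DD − V_DS)/R_D. Equating: 8.14 V_DS² − 30.69 V_DS + 8.86 = 0, giving V_DS = 0.315 V (the root below V_ov).
I_D = (8.86 − 0.315) / 4.45 = 1.92 mA.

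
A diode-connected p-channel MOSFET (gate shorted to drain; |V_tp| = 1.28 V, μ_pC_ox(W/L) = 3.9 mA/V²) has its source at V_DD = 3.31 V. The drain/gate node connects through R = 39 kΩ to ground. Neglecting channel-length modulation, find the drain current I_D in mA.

I_D = 0.0480 mA

With gate tied to drain, V_SG = V_SD ≥ V_SG − |V_tp|, so the device is in saturation.
KCL at the drain: ½ k_p (V_SG − |V_tp|)² = (V_DD − V_SG)/R.
Let x = V_SG − 1.28. Then 76 x² + x − 2.03 = 0, giving x = 0.157 V (positive root), so V_SG = 1.44 V.
I_D = (V_DD − V_SG)/R = (3.31 − 1.44) / 39 = 0.048 mA.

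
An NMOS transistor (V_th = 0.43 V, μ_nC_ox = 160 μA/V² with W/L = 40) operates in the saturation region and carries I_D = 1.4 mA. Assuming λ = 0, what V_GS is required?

V_GS = 1.09 V

k_n = μ_nC_ox · (W/L) = 6.4 mA/V².
In saturation I_D = ½ k_n (V_GS − V_th)², so V_GS − V_th = √(2 I_D / k_n) = √(2 × 1.4 / 6.4) = 0.661 V.
V_GS = 0.43 + 0.661 = 1.09 V.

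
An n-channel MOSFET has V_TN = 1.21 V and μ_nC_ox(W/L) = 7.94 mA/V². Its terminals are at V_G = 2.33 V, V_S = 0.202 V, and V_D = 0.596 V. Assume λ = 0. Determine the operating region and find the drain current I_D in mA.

V_GS = V_G − V_S = 2.33 − 0.202 = 2.13 V; V_DS = V_D − V_S = 0.596 − 0.202 = 0.394 V.
V_ov = V_GS − V_TN = 2.13 − 1.21 = 0.918 V.
Since V_DS = 0.394 V < V_ov = 0.918 V, the device is in the triode region.
I_D = k_n [V_ov · V_DS − ½ V_DS²] = 7.94 × [0.918 × 0.394 − 0.5 × 0.394²] = 2.26 mA.

Triode; I_D = 2.26 mA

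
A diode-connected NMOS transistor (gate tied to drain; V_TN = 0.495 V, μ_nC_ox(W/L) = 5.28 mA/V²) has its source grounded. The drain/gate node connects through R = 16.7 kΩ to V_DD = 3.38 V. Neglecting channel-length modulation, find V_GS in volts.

With gate tied to drain, V_GS = V_DS ≥ V_GS − V_TN, so the device is in saturation.
KCL at the drain: ½ k_n (V_GS − V_TN)² = (V_DD − V_GS)/R.
Let x = V_GS − 0.495. Then 44.1 x² + x − 2.885 = 0, giving x = 0.245 V (positive root), so V_GS = 0.74 V.
I_D = (V_DD − V_GS)/R = (3.38 − 0.74) / 16.7 = 0.158 mA.

V_GS = 0.740 V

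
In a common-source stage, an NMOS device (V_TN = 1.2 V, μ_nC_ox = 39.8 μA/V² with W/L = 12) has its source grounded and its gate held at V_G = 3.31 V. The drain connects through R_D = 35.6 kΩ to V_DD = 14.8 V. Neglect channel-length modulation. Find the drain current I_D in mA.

V_GS = V_G = 3.31 V, so V_ov = 3.31 − 1.2 = 2.11 V.
k_n = μ_nC_ox · (W/L) = 0.4776 mA/V².
Assume saturation: I_D = ½ k_n V_ov² = 0.5 × 0.4776 × 2.11² = 1.06 mA, giving V_DS = V_DD − I_D R_D = 14.8 − 1.06 × 35.6 = -23 V.
But -23 V < V_ov = 2.11 V, so the device is actually in triode.
In triode I_D = k_n[V_ov V_DS − ½ V_DS²] and I_D = (V_DD − V_DS)/R_D. Equating: 8.5 V_DS² − 36.88 V_DS + 14.8 = 0, giving V_DS = 0.448 V (the root below V_ov).
I_D = (14.8 − 0.448) / 35.6 = 0.403 mA.

I_D = 0.403 mA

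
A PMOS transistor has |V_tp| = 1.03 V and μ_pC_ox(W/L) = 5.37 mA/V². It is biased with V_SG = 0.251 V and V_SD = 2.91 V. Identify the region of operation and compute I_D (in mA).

V_SG = 0.251 V < |V_tp| = 1.03 V, so the transistor is in cutoff.

Cutoff; I_D = 0 mA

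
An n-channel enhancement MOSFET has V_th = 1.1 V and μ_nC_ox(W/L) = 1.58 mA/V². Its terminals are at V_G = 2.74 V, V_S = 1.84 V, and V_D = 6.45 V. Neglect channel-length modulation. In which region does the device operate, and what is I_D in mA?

Cutoff; I_D = 0 mA

V_GS = V_G − V_S = 2.74 − 1.84 = 0.9 V; V_DS = V_D − V_S = 6.45 − 1.84 = 4.61 V.
V_GS = 0.9 V < V_th = 1.1 V, so the transistor is in cutoff.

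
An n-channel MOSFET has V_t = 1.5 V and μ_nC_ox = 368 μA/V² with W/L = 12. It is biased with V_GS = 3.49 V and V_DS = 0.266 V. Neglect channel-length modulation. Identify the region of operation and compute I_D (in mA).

k_n = μ_nC_ox · (W/L) = 4.416 mA/V².
V_ov = V_GS − V_t = 3.49 − 1.5 = 1.99 V.
Since V_DS = 0.266 V < V_ov = 1.99 V, the device is in the triode region.
I_D = k_n [V_ov · V_DS − ½ V_DS²] = 4.416 × [1.99 × 0.266 − 0.5 × 0.266²] = 2.18 mA.

Triode; I_D = 2.18 mA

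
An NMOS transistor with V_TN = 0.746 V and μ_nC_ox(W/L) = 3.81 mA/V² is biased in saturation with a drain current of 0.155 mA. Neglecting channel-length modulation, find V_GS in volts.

V_GS = 1.03 V

In saturation I_D = ½ k_n (V_GS − V_TN)², so V_GS − V_TN = √(2 I_D / k_n) = √(2 × 0.155 / 3.81) = 0.285 V.
V_GS = 0.746 + 0.285 = 1.03 V.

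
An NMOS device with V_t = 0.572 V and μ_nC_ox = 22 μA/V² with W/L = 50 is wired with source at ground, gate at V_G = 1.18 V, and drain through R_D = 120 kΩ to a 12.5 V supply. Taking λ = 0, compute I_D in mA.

V_GS = V_G = 1.18 V, so V_ov = 1.18 − 0.572 = 0.608 V.
k_n = μ_nC_ox · (W/L) = 1.1 mA/V².
Assume saturation: I_D = ½ k_n V_ov² = 0.5 × 1.1 × 0.608² = 0.203 mA, giving V_DS = V_DD − I_D R_D = 12.5 − 0.203 × 120 = -11.9 V.
But -11.9 V < V_ov = 0.608 V, so the device is actually in triode.
In triode I_D = k_n[V_ov V_DS − ½ V_DS²] and I_D = (V_DD − V_DS)/R_D. Equating: 66 V_DS² − 81.26 V_DS + 12.5 = 0, giving V_DS = 0.18 V (the root below V_ov).
I_D = (12.5 − 0.18) / 120 = 0.103 mA.

I_D = 0.103 mA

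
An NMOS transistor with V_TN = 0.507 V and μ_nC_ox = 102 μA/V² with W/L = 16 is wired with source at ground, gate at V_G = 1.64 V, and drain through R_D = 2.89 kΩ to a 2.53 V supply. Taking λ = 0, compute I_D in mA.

I_D = 0.707 mA

V_GS = V_G = 1.64 V, so V_ov = 1.64 − 0.507 = 1.13 V.
k_n = μ_nC_ox · (W/L) = 1.632 mA/V².
Assume saturation: I_D = ½ k_n V_ov² = 0.5 × 1.632 × 1.13² = 1.05 mA, giving V_DS = V_DD − I_D R_D = 2.53 − 1.05 × 2.89 = -0.497 V.
But -0.497 V < V_ov = 1.13 V, so the device is actually in triode.
In triode I_D = k_n[V_ov V_DS − ½ V_DS²] and I_D = (V_DD − V_DS)/R_D. Equating: 2.36 V_DS² − 6.344 V_DS + 2.53 = 0, giving V_DS = 0.487 V (the root below V_ov).
I_D = (2.53 − 0.487) / 2.89 = 0.707 mA.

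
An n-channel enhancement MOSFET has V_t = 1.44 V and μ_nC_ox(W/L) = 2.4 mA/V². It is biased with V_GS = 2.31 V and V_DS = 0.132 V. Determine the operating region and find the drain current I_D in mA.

Triode; I_D = 0.255 mA

V_ov = V_GS − V_t = 2.31 − 1.44 = 0.87 V.
Since V_DS = 0.132 V < V_ov = 0.87 V, the device is in the triode region.
I_D = k_n [V_ov · V_DS − ½ V_DS²] = 2.4 × [0.87 × 0.132 − 0.5 × 0.132²] = 0.255 mA.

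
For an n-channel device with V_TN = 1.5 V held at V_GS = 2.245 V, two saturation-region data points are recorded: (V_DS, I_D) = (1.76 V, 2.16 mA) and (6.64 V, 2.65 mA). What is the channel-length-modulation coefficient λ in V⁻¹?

λ = 0.0506 V⁻¹

With V_GS fixed, I_D ∝ (1 + λ V_DS) in saturation, so I_D2/I_D1 = (1 + λ V_DS2)/(1 + λ V_DS1).
2.65/2.16 = 1.227 = (1 + 6.64 λ)/(1 + 1.76 λ).
Solving: λ (I_D1 V_DS2 − I_D2 V_DS1) = I_D2 − I_D1, so λ = (2.65 − 2.16) / (2.16 × 6.64 − 2.65 × 1.76) = 0.49 / 9.68 = 0.0506 V⁻¹.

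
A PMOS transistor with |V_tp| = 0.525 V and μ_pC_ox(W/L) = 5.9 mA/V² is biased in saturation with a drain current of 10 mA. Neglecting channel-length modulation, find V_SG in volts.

In saturation I_D = ½ k_p (V_SG − |V_tp|)², so V_SG − |V_tp| = √(2 I_D / k_p) = √(2 × 10 / 5.9) = 1.84 V.
V_SG = 0.525 + 1.84 = 2.37 V.

V_SG = 2.37 V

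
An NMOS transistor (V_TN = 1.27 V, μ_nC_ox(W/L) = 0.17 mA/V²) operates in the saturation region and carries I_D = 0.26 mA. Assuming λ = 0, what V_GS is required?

V_GS = 3.02 V

In saturation I_D = ½ k_n (V_GS − V_TN)², so V_GS − V_TN = √(2 I_D / k_n) = √(2 × 0.26 / 0.17) = 1.75 V.
V_GS = 1.27 + 1.75 = 3.02 V.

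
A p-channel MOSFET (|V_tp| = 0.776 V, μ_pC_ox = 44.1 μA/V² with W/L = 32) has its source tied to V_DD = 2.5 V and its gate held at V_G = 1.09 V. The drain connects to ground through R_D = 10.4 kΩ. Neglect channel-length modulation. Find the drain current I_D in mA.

V_SG = V_DD − V_G = 2.5 − 1.09 = 1.41 V, so V_ov = 1.41 − 0.776 = 0.634 V.
k_p = μ_pC_ox · (W/L) = 1.411 mA/V².
Assume saturation: I_D = ½ k_p V_ov² = 0.5 × 1.411 × 0.634² = 0.284 mA, giving V_SD = V_DD − I_D R_D = 2.5 − 0.284 × 10.4 = -0.45 V.
But -0.45 V < V_ov = 0.634 V, so the device is actually in triode.
In triode I_D = k_p[V_ov V_SD − ½ V_SD²] and I_D = (V_DD − V_SD)/R_D. Equating: 7.34 V_SD² − 10.3 V_SD + 2.5 = 0, giving V_SD = 0.312 V (the root below V_ov).
I_D = (2.5 − 0.312) / 10.4 = 0.21 mA.

I_D = 0.210 mA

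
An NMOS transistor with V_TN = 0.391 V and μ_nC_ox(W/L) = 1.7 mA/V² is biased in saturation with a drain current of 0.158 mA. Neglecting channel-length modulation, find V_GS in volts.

In saturation I_D = ½ k_n (V_GS − V_TN)², so V_GS − V_TN = √(2 I_D / k_n) = √(2 × 0.158 / 1.7) = 0.431 V.
V_GS = 0.391 + 0.431 = 0.822 V.

V_GS = 0.822 V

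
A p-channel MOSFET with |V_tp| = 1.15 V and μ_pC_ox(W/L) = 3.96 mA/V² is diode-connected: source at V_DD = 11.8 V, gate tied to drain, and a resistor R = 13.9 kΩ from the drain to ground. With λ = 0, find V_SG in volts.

With gate tied to drain, V_SG = V_SD ≥ V_SG − |V_tp|, so the device is in saturation.
KCL at the drain: ½ k_p (V_SG − |V_tp|)² = (V_DD − V_SG)/R.
Let x = V_SG − 1.15. Then 27.5 x² + x − 10.65 = 0, giving x = 0.604 V (positive root), so V_SG = 1.75 V.
I_D = (V_DD − V_SG)/R = (11.8 − 1.75) / 13.9 = 0.723 mA.

V_SG = 1.75 V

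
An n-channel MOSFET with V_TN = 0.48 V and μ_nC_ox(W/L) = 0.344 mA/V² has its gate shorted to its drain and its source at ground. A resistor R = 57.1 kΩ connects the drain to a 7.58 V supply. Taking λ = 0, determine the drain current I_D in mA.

With gate tied to drain, V_GS = V_DS ≥ V_GS − V_TN, so the device is in saturation.
KCL at the drain: ½ k_n (V_GS − V_TN)² = (V_DD − V_GS)/R.
Let x = V_GS − 0.48. Then 9.82 x² + x − 7.1 = 0, giving x = 0.801 V (positive root), so V_GS = 1.28 V.
I_D = (V_DD − V_GS)/R = (7.58 − 1.28) / 57.1 = 0.11 mA.

I_D = 0.110 mA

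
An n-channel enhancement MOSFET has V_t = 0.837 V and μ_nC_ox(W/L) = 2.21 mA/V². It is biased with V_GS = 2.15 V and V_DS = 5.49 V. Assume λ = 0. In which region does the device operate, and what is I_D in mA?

Saturation; I_D = 1.90 mA

V_ov = V_GS − V_t = 2.15 − 0.837 = 1.31 V.
Since V_DS = 5.49 V ≥ V_ov = 1.31 V, the device is in saturation.
I_D = ½ k_n V_ov² = 0.5 × 2.21 × 1.31² = 1.9 mA.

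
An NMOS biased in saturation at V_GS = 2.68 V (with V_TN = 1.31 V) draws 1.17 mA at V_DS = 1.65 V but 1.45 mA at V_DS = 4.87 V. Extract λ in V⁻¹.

λ = 0.0847 V⁻¹

With V_GS fixed, I_D ∝ (1 + λ V_DS) in saturation, so I_D2/I_D1 = (1 + λ V_DS2)/(1 + λ V_DS1).
1.45/1.17 = 1.239 = (1 + 4.87 λ)/(1 + 1.65 λ).
Solving: λ (I_D1 V_DS2 − I_D2 V_DS1) = I_D2 − I_D1, so λ = (1.45 − 1.17) / (1.17 × 4.87 − 1.45 × 1.65) = 0.28 / 3.31 = 0.0847 V⁻¹.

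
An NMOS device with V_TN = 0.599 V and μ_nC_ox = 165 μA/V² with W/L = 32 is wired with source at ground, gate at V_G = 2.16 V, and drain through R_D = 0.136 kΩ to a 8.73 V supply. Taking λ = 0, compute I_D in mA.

V_GS = V_G = 2.16 V, so V_ov = 2.16 − 0.599 = 1.56 V.
k_n = μ_nC_ox · (W/L) = 5.28 mA/V².
Assume saturation: I_D = ½ k_n V_ov² = 0.5 × 5.28 × 1.56² = 6.43 mA, giving V_DS = V_DD − I_D R_D = 8.73 − 6.43 × 0.136 = 7.86 V.
V_DS = 7.86 V ≥ V_ov = 1.56 V, confirming saturation.

I_D = 6.43 mA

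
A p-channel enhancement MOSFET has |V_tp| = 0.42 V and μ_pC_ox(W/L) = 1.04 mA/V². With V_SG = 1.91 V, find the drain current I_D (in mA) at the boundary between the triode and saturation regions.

At the boundary V_SD = V_ov = V_SG − |V_tp| = 1.91 − 0.42 = 1.49 V.
I_D = ½ k_p V_ov² = 0.5 × 1.04 × 1.49² = 1.15 mA.

I_D = 1.15 mA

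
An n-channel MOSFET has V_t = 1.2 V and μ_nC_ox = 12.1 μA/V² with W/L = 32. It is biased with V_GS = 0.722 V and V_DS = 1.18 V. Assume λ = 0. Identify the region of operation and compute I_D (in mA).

Cutoff; I_D = 0 mA

V_GS = 0.722 V < V_t = 1.2 V, so the transistor is in cutoff.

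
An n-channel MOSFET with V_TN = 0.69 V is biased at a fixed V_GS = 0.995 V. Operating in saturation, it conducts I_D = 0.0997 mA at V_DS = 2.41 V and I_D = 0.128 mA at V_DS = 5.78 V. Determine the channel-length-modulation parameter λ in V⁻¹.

λ = 0.106 V⁻¹

With V_GS fixed, I_D ∝ (1 + λ V_DS) in saturation, so I_D2/I_D1 = (1 + λ V_DS2)/(1 + λ V_DS1).
0.128/0.0997 = 1.284 = (1 + 5.78 λ)/(1 + 2.41 λ).
Solving: λ (I_D1 V_DS2 − I_D2 V_DS1) = I_D2 − I_D1, so λ = (0.128 − 0.0997) / (0.0997 × 5.78 − 0.128 × 2.41) = 0.0283 / 0.268 = 0.106 V⁻¹.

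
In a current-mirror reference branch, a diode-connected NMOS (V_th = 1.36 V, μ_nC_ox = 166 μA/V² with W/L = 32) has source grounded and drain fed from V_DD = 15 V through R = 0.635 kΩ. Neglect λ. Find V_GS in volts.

V_GS = 3.92 V

With gate tied to drain, V_GS = V_DS ≥ V_GS − V_th, so the device is in saturation.
k_n = μ_nC_ox · (W/L) = 5.312 mA/V².
KCL at the drain: ½ k_n (V_GS − V_th)² = (V_DD − V_GS)/R.
Let x = V_GS − 1.36. Then 1.69 x² + x − 13.64 = 0, giving x = 2.56 V (positive root), so V_GS = 3.92 V.
I_D = (V_DD − V_GS)/R = (15 − 3.92) / 0.635 = 17.4 mA.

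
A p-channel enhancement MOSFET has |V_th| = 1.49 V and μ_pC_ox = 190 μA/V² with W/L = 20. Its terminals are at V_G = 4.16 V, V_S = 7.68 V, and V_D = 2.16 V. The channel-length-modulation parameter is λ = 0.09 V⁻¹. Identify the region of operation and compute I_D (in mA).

V_SG = V_S − V_G = 7.68 − 4.16 = 3.52 V; V_SD = V_S − V_D = 7.68 − 2.16 = 5.52 V.
k_p = μ_pC_ox · (W/L) = 3.8 mA/V².
V_ov = V_SG − |V_th| = 3.52 − 1.49 = 2.03 V.
Since V_SD = 5.52 V ≥ V_ov = 2.03 V, the device is in saturation.
I_D = ½ k_p V_ov² (1 + λ V_SD) = 0.5 × 3.8 × 2.03² × (1 + 0.09 × 5.52) = 11.7 mA.

Saturation; I_D = 11.7 mA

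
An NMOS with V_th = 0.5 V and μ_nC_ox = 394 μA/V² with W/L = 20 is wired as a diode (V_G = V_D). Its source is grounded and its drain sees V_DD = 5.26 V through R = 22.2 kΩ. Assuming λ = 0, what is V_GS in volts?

V_GS = 0.728 V

With gate tied to drain, V_GS = V_DS ≥ V_GS − V_th, so the device is in saturation.
k_n = μ_nC_ox · (W/L) = 7.88 mA/V².
KCL at the drain: ½ k_n (V_GS − V_th)² = (V_DD − V_GS)/R.
Let x = V_GS − 0.5. Then 87.5 x² + x − 4.76 = 0, giving x = 0.228 V (positive root), so V_GS = 0.728 V.
I_D = (V_DD − V_GS)/R = (5.26 − 0.728) / 22.2 = 0.204 mA.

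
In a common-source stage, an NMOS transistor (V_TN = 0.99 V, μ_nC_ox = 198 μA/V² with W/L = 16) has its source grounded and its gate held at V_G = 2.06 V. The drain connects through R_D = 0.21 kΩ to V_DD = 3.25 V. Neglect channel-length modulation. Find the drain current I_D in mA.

I_D = 1.81 mA

V_GS = V_G = 2.06 V, so V_ov = 2.06 − 0.99 = 1.07 V.
k_n = μ_nC_ox · (W/L) = 3.168 mA/V².
Assume saturation: I_D = ½ k_n V_ov² = 0.5 × 3.168 × 1.07² = 1.81 mA, giving V_DS = V_DD − I_D R_D = 3.25 − 1.81 × 0.21 = 2.87 V.
V_DS = 2.87 V ≥ V_ov = 1.07 V, confirming saturation.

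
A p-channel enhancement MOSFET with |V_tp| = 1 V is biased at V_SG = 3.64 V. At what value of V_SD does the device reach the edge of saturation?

The boundary between triode and saturation is V_SD = V_SG − |V_tp| = V_ov.
V_ov = 3.64 − 1 = 2.64 V.

V_SD,sat = 2.64 V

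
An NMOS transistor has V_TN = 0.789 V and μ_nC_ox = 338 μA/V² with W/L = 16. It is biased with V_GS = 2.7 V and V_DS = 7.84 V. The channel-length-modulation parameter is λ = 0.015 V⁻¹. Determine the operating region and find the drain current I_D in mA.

k_n = μ_nC_ox · (W/L) = 5.408 mA/V².
V_ov = V_GS − V_TN = 2.7 − 0.789 = 1.91 V.
Since V_DS = 7.84 V ≥ V_ov = 1.91 V, the device is in saturation.
I_D = ½ k_n V_ov² (1 + λ V_DS) = 0.5 × 5.408 × 1.91² × (1 + 0.015 × 7.84) = 11 mA.

Saturation; I_D = 11.0 mA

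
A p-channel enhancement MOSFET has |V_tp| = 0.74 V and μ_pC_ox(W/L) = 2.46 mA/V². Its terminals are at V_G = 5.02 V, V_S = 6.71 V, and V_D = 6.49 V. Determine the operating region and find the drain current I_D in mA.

Triode; I_D = 0.455 mA

V_SG = V_S − V_G = 6.71 − 5.02 = 1.69 V; V_SD = V_S − V_D = 6.71 − 6.49 = 0.22 V.
V_ov = V_SG − |V_tp| = 1.69 − 0.74 = 0.95 V.
Since V_SD = 0.22 V < V_ov = 0.95 V, the device is in the triode region.
I_D = k_p [V_ov · V_SD − ½ V_SD²] = 2.46 × [0.95 × 0.22 − 0.5 × 0.22²] = 0.455 mA.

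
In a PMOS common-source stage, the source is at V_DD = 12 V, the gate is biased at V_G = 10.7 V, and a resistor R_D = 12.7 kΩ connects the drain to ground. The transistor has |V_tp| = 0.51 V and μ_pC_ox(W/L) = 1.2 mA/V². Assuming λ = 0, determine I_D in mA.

I_D = 0.374 mA

V_SG = V_DD − V_G = 12 − 10.7 = 1.3 V, so V_ov = 1.3 − 0.51 = 0.79 V.
Assume saturation: I_D = ½ k_p V_ov² = 0.5 × 1.2 × 0.79² = 0.374 mA, giving V_SD = V_DD − I_D R_D = 12 − 0.374 × 12.7 = 7.24 V.
V_SD = 7.24 V ≥ V_ov = 0.79 V, confirming saturation.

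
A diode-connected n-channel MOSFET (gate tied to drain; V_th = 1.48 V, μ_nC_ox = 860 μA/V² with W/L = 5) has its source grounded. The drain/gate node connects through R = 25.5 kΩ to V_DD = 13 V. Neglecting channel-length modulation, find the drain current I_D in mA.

With gate tied to drain, V_GS = V_DS ≥ V_GS − V_th, so the device is in saturation.
k_n = μ_nC_ox · (W/L) = 4.3 mA/V².
KCL at the drain: ½ k_n (V_GS − V_th)² = (V_DD − V_GS)/R.
Let x = V_GS − 1.48. Then 54.8 x² + x − 11.52 = 0, giving x = 0.449 V (positive root), so V_GS = 1.93 V.
I_D = (V_DD − V_GS)/R = (13 − 1.93) / 25.5 = 0.434 mA.

I_D = 0.434 mA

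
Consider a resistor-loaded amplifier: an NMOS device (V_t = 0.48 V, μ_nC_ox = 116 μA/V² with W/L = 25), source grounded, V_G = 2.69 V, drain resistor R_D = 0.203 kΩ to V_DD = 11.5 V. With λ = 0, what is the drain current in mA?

V_GS = V_G = 2.69 V, so V_ov = 2.69 − 0.48 = 2.21 V.
k_n = μ_nC_ox · (W/L) = 2.9 mA/V².
Assume saturation: I_D = ½ k_n V_ov² = 0.5 × 2.9 × 2.21² = 7.08 mA, giving V_DS = V_DD − I_D R_D = 11.5 − 7.08 × 0.203 = 10.1 V.
V_DS = 10.1 V ≥ V_ov = 2.21 V, confirming saturation.

I_D = 7.08 mA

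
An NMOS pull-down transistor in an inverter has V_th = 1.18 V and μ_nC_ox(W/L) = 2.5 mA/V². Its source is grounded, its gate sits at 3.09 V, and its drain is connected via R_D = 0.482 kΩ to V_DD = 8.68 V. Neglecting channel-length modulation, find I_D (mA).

V_GS = V_G = 3.09 V, so V_ov = 3.09 − 1.18 = 1.91 V.
Assume saturation: I_D = ½ k_n V_ov² = 0.5 × 2.5 × 1.91² = 4.56 mA, giving V_DS = V_DD − I_D R_D = 8.68 − 4.56 × 0.482 = 6.48 V.
V_DS = 6.48 V ≥ V_ov = 1.91 V, confirming saturation.

I_D = 4.56 mA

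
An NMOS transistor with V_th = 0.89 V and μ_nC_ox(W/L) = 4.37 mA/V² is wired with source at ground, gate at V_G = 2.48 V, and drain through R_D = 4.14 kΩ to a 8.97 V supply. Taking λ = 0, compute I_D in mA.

I_D = 2.09 mA

V_GS = V_G = 2.48 V, so V_ov = 2.48 − 0.89 = 1.59 V.
Assume saturation: I_D = ½ k_n V_ov² = 0.5 × 4.37 × 1.59² = 5.52 mA, giving V_DS = V_DD − I_D R_D = 8.97 − 5.52 × 4.14 = -13.9 V.
But -13.9 V < V_ov = 1.59 V, so the device is actually in triode.
In triode I_D = k_n[V_ov V_DS − ½ V_DS²] and I_D = (V_DD − V_DS)/R_D. Equating: 9.05 V_DS² − 29.77 V_DS + 8.97 = 0, giving V_DS = 0.336 V (the root below V_ov).
I_D = (8.97 − 0.336) / 4.14 = 2.09 mA.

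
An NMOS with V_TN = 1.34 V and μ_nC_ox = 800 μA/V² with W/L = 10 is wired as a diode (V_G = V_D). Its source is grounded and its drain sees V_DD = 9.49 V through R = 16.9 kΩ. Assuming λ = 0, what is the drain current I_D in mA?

I_D = 0.462 mA

With gate tied to drain, V_GS = V_DS ≥ V_GS − V_TN, so the device is in saturation.
k_n = μ_nC_ox · (W/L) = 8 mA/V².
KCL at the drain: ½ k_n (V_GS − V_TN)² = (V_DD − V_GS)/R.
Let x = V_GS − 1.34. Then 67.6 x² + x − 8.15 = 0, giving x = 0.34 V (positive root), so V_GS = 1.68 V.
I_D = (V_DD − V_GS)/R = (9.49 − 1.68) / 16.9 = 0.462 mA.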